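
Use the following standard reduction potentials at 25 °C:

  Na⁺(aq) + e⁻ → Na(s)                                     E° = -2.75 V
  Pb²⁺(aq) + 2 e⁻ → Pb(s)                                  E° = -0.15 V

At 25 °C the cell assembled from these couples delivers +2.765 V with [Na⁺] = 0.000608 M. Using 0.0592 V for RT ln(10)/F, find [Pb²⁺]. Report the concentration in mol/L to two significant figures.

0.14 M

Pb²⁺/Pb is the cathode, Na⁺/Na the anode: E°cell = +2.60 V, n = 2.
Overall reaction: Pb²⁺(aq) + 2 Na(s) → Pb(s) + 2 Na⁺(aq); Q = [Na⁺]^2/[Pb²⁺]^1.
From E = E° − (0.0592/n) log Q: log Q = (E° − E)·n/0.0592 = (+2.60 − (+2.765))·2/0.0592 = -5.5743.
So 1·log[Pb²⁺] = 2·log(0.000608) − log Q = -6.4322 − (-5.5743) = -0.8579; [Pb²⁺] = 10^(-0.8579) ≈ 0.14 M.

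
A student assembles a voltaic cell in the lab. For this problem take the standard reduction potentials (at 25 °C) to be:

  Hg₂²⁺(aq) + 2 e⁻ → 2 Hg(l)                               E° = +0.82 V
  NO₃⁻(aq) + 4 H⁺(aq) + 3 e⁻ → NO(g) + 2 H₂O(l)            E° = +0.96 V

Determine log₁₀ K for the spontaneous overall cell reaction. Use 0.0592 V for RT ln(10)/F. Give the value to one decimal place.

14.2

Cathode: NO₃⁻/NO; anode: Hg₂²⁺/Hg. E°cell = +0.14 V, n = 6.
log K = nE°cell / 0.0592 = (6)(+0.14) / 0.0592 = 14.2.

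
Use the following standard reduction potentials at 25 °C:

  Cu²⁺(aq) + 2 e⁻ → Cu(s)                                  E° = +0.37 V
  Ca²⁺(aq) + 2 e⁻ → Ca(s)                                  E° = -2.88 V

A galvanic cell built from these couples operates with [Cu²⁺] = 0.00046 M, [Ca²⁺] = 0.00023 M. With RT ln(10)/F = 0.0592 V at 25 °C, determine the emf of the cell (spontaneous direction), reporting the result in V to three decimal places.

+3.259 V

Cu²⁺/Cu is the cathode (higher E°), Ca²⁺/Ca the anode: E°cell = +0.37 − (-2.88) = +3.25 V, n = 2.
Overall: Cu²⁺(aq) + Ca(s) → Cu(s) + Ca²⁺(aq)
Q = [Ca²⁺] / ([Cu²⁺]); log Q = -0.301.
E = E° − (0.0592/n) log Q = +3.25 − (0.0592/2)(-0.301) = +3.259 V.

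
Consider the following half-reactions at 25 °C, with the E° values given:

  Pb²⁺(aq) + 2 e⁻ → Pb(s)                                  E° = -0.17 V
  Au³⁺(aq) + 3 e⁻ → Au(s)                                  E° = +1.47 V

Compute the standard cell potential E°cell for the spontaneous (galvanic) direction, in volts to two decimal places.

The Au³⁺/Au couple has the higher reduction potential, so it is the cathode; Pb²⁺/Pb is oxidised at the anode.
E°cell = E°(cathode) − E°(anode) = (+1.47) − (-0.17) = +1.64 V.
Since E°cell > 0, the reaction is spontaneous under standard conditions.

+1.64 V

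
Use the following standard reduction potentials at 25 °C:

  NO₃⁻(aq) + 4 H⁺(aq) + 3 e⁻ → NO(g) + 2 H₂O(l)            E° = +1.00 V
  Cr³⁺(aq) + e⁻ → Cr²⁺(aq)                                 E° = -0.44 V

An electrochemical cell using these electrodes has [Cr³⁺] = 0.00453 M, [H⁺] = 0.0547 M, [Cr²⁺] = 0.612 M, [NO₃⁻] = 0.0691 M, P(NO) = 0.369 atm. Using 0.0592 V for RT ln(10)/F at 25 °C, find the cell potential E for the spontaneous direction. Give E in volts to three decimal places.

NO₃⁻/NO is the cathode (higher E°), Cr³⁺/Cr²⁺ the anode: E°cell = +1.00 − (-0.44) = +1.44 V, n = 3.
Overall: NO₃⁻(aq) + 4 H⁺(aq) + 3 Cr²⁺(aq) → NO(g) + 2 H₂O(l) + 3 Cr³⁺(aq)
Q = P(NO)·[Cr³⁺]^3 / ([NO₃⁻]·[H⁺]^4·[Cr²⁺]^3); log Q = -0.616.
E = E° − (0.0592/n) log Q = +1.44 − (0.0592/3)(-0.616) = +1.452 V.

+1.452 V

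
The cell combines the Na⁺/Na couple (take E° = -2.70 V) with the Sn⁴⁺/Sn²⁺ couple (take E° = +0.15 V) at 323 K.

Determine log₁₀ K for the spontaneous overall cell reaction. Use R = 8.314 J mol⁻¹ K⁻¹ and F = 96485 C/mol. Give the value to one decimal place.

88.9

Cathode: Sn⁴⁺/Sn²⁺; anode: Na⁺/Na. E°cell = (+0.15) − (-2.70) = +2.85 V, with n = 2.
ΔG° = −nFE° = −RT ln K, so ln K = nFE°/(RT) = (2)(96485)(+2.85) / ((8.314)(323)) = 204.796.
log₁₀ K = 204.796 / ln 10 = 88.9.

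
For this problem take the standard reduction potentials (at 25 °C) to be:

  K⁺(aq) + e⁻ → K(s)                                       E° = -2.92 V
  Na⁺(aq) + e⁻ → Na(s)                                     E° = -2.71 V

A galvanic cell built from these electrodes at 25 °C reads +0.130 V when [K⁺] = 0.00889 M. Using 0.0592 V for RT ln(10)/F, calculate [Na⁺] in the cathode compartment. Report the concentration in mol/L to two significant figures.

Na⁺/Na is the cathode, K⁺/K the anode: E°cell = +0.21 V, n = 1.
Overall reaction: Na⁺(aq) + K(s) → Na(s) + K⁺(aq); Q = [K⁺]^1/[Na⁺]^1.
From E = E° − (0.0592/n) log Q: log Q = (E° − E)·n/0.0592 = (+0.21 − (+0.130))·1/0.0592 = 1.3514.
So 1·log[Na⁺] = 1·log(0.00889) − log Q = -2.0511 − (1.3514) = -3.4025; [Na⁺] = 10^(-3.4025) ≈ 0.00040 M.

0.00040 M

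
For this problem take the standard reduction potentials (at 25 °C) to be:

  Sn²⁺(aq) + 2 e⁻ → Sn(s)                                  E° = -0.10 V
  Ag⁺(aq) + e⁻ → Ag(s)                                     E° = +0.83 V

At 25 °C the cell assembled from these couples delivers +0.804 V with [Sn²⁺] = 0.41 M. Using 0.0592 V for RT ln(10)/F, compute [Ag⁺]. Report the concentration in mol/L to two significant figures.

0.0048 M

Ag⁺/Ag is the cathode, Sn²⁺/Sn the anode: E°cell = +0.93 V, n = 2.
Overall reaction: 2 Ag⁺(aq) + Sn(s) → 2 Ag(s) + Sn²⁺(aq); Q = [Sn²⁺]^1/[Ag⁺]^2.
From E = E° − (0.0592/n) log Q: log Q = (E° − E)·n/0.0592 = (+0.93 − (+0.804))·2/0.0592 = 4.2568.
So 2·log[Ag⁺] = 1·log(0.41) − log Q = -0.3872 − (4.2568) = -4.6440; log[Ag⁺] = -4.6440 / 2 = -2.3220; [Ag⁺] = 10^(-2.3220) ≈ 0.0048 M.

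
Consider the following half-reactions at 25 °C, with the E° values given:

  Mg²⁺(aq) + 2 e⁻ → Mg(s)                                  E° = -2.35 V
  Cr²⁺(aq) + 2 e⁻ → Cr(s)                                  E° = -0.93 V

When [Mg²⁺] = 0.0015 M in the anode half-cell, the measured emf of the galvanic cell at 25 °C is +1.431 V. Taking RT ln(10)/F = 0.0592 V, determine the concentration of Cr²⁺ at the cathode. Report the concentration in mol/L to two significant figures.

0.0035 M

Cr²⁺/Cr is the cathode, Mg²⁺/Mg the anode: E°cell = +1.42 V, n = 2.
Overall reaction: Cr²⁺(aq) + Mg(s) → Cr(s) + Mg²⁺(aq); Q = [Mg²⁺]^1/[Cr²⁺]^1.
From E = E° − (0.0592/n) log Q: log Q = (E° − E)·n/0.0592 = (+1.42 − (+1.431))·2/0.0592 = -0.3716.
So 1·log[Cr²⁺] = 1·log(0.0015) − log Q = -2.8239 − (-0.3716) = -2.4523; [Cr²⁺] = 10^(-2.4523) ≈ 0.0035 M.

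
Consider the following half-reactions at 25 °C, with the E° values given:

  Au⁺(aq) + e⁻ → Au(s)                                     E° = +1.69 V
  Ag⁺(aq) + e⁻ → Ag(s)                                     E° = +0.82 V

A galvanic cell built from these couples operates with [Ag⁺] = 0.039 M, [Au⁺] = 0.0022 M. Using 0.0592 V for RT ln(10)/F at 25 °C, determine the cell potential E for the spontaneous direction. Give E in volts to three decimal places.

+0.796 V

Au⁺/Au is the cathode (higher E°), Ag⁺/Ag the anode: E°cell = +1.69 − (+0.82) = +0.87 V, n = 1.
Overall: Au⁺(aq) + Ag(s) → Au(s) + Ag⁺(aq)
Q = [Ag⁺] / ([Au⁺]); log Q = 1.249.
E = E° − (0.0592/n) log Q = +0.87 − (0.0592/1)(1.249) = +0.796 V.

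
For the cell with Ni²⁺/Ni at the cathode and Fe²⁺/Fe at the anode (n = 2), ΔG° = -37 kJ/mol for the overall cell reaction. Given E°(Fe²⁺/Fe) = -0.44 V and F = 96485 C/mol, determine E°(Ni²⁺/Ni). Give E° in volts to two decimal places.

E°cell = −ΔG°/(nF) = −(-37×10³)/((2)(96485)) = +0.192 V.
Since Ni²⁺/Ni is the cathode and Fe²⁺/Fe the anode, E°cell = E°(Ni²⁺/Ni) − E°(Fe²⁺/Fe).
So E°(Ni²⁺/Ni) = E°cell + E°(Fe²⁺/Fe) = +0.192 + (-0.44) = -0.25 V.

-0.25 V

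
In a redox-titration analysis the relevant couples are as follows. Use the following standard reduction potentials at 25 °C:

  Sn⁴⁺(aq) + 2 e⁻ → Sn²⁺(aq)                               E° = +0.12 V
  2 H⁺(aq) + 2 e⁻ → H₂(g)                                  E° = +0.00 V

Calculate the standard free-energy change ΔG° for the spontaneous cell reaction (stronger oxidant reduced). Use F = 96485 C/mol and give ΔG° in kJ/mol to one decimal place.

Sn⁴⁺/Sn²⁺ (E° = +0.12 V) is the cathode; H⁺/H₂ (E° = +0.00 V) is the anode, so E°cell = +0.12 V.
Balancing electrons gives n = 2 (lcm of 2 and 2).
ΔG° = −nFE° = −(2)(96485)(+0.12) = -23,156 J = -23.2 kJ/mol.

-23.2 kJ/mol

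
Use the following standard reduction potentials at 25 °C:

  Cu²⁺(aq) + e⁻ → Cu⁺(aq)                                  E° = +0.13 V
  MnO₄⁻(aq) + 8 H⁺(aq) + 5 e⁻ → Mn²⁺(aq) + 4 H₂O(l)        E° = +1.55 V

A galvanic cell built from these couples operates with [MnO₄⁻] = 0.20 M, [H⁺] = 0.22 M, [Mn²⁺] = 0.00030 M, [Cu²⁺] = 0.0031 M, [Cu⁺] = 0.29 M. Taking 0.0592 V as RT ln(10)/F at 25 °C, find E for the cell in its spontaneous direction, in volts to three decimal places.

+1.508 V

MnO₄⁻/Mn²⁺ is the cathode (higher E°), Cu²⁺/Cu⁺ the anode: E°cell = +1.55 − (+0.13) = +1.42 V, n = 5.
Overall: MnO₄⁻(aq) + 8 H⁺(aq) + 5 Cu⁺(aq) → Mn²⁺(aq) + 4 H₂O(l) + 5 Cu²⁺(aq)
Q = [Mn²⁺]·[Cu²⁺]^5 / ([MnO₄⁻]·[H⁺]^8·[Cu⁺]^5); log Q = -7.418.
E = E° − (0.0592/n) log Q = +1.42 − (0.0592/5)(-7.418) = +1.508 V.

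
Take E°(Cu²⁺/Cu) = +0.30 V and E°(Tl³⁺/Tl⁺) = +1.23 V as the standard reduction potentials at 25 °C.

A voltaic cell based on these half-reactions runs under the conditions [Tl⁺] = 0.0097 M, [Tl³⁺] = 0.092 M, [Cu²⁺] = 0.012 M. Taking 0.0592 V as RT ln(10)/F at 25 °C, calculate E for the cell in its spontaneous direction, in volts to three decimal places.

+1.016 V

Tl³⁺/Tl⁺ is the cathode (higher E°), Cu²⁺/Cu the anode: E°cell = +1.23 − (+0.30) = +0.93 V, n = 2.
Overall: Tl³⁺(aq) + Cu(s) → Tl⁺(aq) + Cu²⁺(aq)
Q = [Tl⁺]·[Cu²⁺] / ([Tl³⁺]); log Q = -2.898.
E = E° − (0.0592/n) log Q = +0.93 − (0.0592/2)(-2.898) = +1.016 V.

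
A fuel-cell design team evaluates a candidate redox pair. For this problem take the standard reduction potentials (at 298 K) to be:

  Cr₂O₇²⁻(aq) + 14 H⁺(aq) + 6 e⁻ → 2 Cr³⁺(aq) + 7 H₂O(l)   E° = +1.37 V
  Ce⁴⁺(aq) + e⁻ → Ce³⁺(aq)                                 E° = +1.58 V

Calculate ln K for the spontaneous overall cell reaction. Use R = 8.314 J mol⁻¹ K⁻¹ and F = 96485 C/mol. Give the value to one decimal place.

Cathode: Ce⁴⁺/Ce³⁺; anode: Cr₂O₇²⁻/Cr³⁺. E°cell = (+1.58) − (+1.37) = +0.21 V, with n = 6.
ΔG° = −nFE° = −RT ln K, so ln K = nFE°/(RT) = (6)(96485)(+0.21) / ((8.314)(298)) = 49.069.

49.1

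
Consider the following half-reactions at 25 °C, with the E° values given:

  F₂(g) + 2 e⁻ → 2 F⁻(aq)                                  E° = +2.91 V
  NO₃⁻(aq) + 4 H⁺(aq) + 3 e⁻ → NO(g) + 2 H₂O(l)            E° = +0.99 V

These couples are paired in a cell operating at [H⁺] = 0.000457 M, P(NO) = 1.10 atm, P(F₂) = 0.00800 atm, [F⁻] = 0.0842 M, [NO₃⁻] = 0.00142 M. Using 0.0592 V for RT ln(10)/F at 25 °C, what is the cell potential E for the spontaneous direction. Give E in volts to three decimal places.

F₂/F⁻ is the cathode (higher E°), NO₃⁻/NO the anode: E°cell = +2.91 − (+0.99) = +1.92 V, n = 6.
Overall: 3 F₂(g) + 2 NO(g) + 4 H₂O(l) → 6 F⁻(aq) + 2 NO₃⁻(aq) + 8 H⁺(aq)
Q = [F⁻]^6·[NO₃⁻]^2·[H⁺]^8 / (P(F₂)^3·P(NO)^2); log Q = -32.656.
E = E° − (0.0592/n) log Q = +1.92 − (0.0592/6)(-32.656) = +2.242 V.

+2.242 V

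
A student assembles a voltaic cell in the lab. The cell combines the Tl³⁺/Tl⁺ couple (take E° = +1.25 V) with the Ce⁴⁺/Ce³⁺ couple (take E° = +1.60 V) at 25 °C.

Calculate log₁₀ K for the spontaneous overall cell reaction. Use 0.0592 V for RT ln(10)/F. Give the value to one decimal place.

11.8

Cathode: Ce⁴⁺/Ce³⁺; anode: Tl³⁺/Tl⁺. E°cell = +0.35 V, n = 2.
log K = nE°cell / 0.0592 = (2)(+0.35) / 0.0592 = 11.8.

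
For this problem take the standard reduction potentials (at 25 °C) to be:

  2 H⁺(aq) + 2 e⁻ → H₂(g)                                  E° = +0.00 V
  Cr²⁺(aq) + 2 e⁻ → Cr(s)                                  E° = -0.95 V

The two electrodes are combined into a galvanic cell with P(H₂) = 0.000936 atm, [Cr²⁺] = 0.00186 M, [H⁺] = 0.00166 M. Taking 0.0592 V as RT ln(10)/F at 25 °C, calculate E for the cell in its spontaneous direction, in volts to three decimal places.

H⁺/H₂ is the cathode (higher E°), Cr²⁺/Cr the anode: E°cell = +0.00 − (-0.95) = +0.95 V, n = 2.
Overall: 2 H⁺(aq) + Cr(s) → H₂(g) + Cr²⁺(aq)
Q = P(H₂)·[Cr²⁺] / ([H⁺]^2); log Q = -0.199.
E = E° − (0.0592/n) log Q = +0.95 − (0.0592/2)(-0.199) = +0.956 V.

+0.956 V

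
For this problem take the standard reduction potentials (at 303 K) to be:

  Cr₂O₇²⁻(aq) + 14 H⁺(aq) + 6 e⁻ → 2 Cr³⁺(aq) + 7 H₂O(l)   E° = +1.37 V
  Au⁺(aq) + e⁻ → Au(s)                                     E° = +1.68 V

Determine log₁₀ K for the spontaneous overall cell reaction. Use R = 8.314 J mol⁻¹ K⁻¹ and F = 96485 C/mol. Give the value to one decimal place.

30.9

Cathode: Au⁺/Au; anode: Cr₂O₇²⁻/Cr³⁺. E°cell = (+1.68) − (+1.37) = +0.31 V, with n = 6.
ΔG° = −nFE° = −RT ln K, so ln K = nFE°/(RT) = (6)(96485)(+0.31) / ((8.314)(303)) = 71.239.
log₁₀ K = 71.239 / ln 10 = 30.9.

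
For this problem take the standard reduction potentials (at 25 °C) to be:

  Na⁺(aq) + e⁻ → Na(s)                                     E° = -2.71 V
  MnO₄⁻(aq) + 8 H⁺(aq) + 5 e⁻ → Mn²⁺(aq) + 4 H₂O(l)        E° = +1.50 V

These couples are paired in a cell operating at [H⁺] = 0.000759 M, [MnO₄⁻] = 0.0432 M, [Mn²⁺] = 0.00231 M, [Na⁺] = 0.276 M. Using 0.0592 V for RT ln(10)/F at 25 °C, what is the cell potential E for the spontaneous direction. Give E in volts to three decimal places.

+3.963 V

MnO₄⁻/Mn²⁺ is the cathode (higher E°), Na⁺/Na the anode: E°cell = +1.50 − (-2.71) = +4.21 V, n = 5.
Overall: MnO₄⁻(aq) + 8 H⁺(aq) + 5 Na(s) → Mn²⁺(aq) + 4 H₂O(l) + 5 Na⁺(aq)
Q = [Mn²⁺]·[Na⁺]^5 / ([MnO₄⁻]·[H⁺]^8); log Q = 20.891.
E = E° − (0.0592/n) log Q = +4.21 − (0.0592/5)(20.891) = +3.963 V.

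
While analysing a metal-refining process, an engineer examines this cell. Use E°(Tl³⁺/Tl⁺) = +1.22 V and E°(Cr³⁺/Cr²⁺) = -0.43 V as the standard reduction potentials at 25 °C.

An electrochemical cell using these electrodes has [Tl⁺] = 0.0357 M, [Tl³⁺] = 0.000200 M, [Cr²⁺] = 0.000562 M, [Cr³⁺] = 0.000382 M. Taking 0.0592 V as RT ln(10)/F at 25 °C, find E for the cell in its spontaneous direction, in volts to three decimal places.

+1.593 V

Tl³⁺/Tl⁺ is the cathode (higher E°), Cr³⁺/Cr²⁺ the anode: E°cell = +1.22 − (-0.43) = +1.65 V, n = 2.
Overall: Tl³⁺(aq) + 2 Cr²⁺(aq) → Tl⁺(aq) + 2 Cr³⁺(aq)
Q = [Tl⁺]·[Cr³⁺]^2 / ([Tl³⁺]·[Cr²⁺]^2); log Q = 1.916.
E = E° − (0.0592/n) log Q = +1.65 − (0.0592/2)(1.916) = +1.593 V.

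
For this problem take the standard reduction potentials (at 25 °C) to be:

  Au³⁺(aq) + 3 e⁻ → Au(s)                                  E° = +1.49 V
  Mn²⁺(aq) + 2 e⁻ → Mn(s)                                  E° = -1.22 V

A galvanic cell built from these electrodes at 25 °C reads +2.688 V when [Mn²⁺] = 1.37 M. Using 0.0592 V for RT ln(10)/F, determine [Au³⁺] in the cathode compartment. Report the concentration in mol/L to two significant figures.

0.12 M

Au³⁺/Au is the cathode, Mn²⁺/Mn the anode: E°cell = +2.71 V, n = 6.
Overall reaction: 2 Au³⁺(aq) + 3 Mn(s) → 2 Au(s) + 3 Mn²⁺(aq); Q = [Mn²⁺]^3/[Au³⁺]^2.
From E = E° − (0.0592/n) log Q: log Q = (E° − E)·n/0.0592 = (+2.71 − (+2.688))·6/0.0592 = 2.2297.
So 2·log[Au³⁺] = 3·log(1.37) − log Q = 0.4102 − (2.2297) = -1.8195; log[Au³⁺] = -1.8195 / 2 = -0.9097; [Au³⁺] = 10^(-0.9097) ≈ 0.12 M.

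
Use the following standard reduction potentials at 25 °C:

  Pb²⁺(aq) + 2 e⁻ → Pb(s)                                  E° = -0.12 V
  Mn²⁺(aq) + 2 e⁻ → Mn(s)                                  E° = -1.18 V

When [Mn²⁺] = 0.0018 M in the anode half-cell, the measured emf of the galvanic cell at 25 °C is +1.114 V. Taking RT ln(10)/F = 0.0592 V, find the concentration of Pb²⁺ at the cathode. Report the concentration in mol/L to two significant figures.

0.12 M

Pb²⁺/Pb is the cathode, Mn²⁺/Mn the anode: E°cell = +1.06 V, n = 2.
Overall reaction: Pb²⁺(aq) + Mn(s) → Pb(s) + Mn²⁺(aq); Q = [Mn²⁺]^1/[Pb²⁺]^1.
From E = E° − (0.0592/n) log Q: log Q = (E° − E)·n/0.0592 = (+1.06 − (+1.114))·2/0.0592 = -1.8243.
So 1·log[Pb²⁺] = 1·log(0.0018) − log Q = -2.7447 − (-1.8243) = -0.9204; [Pb²⁺] = 10^(-0.9204) ≈ 0.12 M.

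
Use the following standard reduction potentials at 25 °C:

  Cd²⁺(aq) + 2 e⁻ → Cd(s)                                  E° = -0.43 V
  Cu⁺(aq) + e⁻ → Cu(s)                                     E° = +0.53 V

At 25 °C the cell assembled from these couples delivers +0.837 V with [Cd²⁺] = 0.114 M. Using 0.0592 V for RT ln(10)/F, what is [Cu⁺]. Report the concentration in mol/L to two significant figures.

Cu⁺/Cu is the cathode, Cd²⁺/Cd the anode: E°cell = +0.96 V, n = 2.
Overall reaction: 2 Cu⁺(aq) + Cd(s) → 2 Cu(s) + Cd²⁺(aq); Q = [Cd²⁺]^1/[Cu⁺]^2.
From E = E° − (0.0592/n) log Q: log Q = (E° − E)·n/0.0592 = (+0.96 − (+0.837))·2/0.0592 = 4.1554.
So 2·log[Cu⁺] = 1·log(0.114) − log Q = -0.9431 − (4.1554) = -5.0985; log[Cu⁺] = -5.0985 / 2 = -2.5492; [Cu⁺] = 10^(-2.5492) ≈ 0.0028 M.

0.0028 M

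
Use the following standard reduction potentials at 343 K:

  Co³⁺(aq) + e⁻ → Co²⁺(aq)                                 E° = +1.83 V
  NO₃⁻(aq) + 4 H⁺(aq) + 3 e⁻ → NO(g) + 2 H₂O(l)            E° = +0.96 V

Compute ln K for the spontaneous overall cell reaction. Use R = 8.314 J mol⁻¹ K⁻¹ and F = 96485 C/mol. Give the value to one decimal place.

Cathode: Co³⁺/Co²⁺; anode: NO₃⁻/NO. E°cell = (+1.83) − (+0.96) = +0.87 V, with n = 3.
ΔG° = −nFE° = −RT ln K, so ln K = nFE°/(RT) = (3)(96485)(+0.87) / ((8.314)(343)) = 88.307.

88.3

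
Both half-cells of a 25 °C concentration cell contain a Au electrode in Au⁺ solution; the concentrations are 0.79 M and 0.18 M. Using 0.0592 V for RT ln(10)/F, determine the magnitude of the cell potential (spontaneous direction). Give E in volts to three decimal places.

For a concentration cell E°cell = 0. The 0.79 M side is the cathode (reduction is favoured where [Au⁺] is higher).
With n = 1, E = −(0.0592/1) log([Au⁺]ₐₙ/[Au⁺]꜀ₐₜ) = −(0.0592/1) log(0.18/0.79) = −(0.0592/1)(-0.642) = +0.038 V.

+0.038 V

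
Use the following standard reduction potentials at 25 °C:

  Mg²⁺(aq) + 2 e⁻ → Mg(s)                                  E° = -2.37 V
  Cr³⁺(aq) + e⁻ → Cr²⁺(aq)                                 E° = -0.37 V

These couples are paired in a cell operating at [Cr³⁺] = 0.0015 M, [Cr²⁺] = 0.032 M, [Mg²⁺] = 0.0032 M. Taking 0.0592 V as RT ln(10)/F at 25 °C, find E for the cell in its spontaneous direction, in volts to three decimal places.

+1.995 V

Cr³⁺/Cr²⁺ is the cathode (higher E°), Mg²⁺/Mg the anode: E°cell = -0.37 − (-2.37) = +2.00 V, n = 2.
Overall: 2 Cr³⁺(aq) + Mg(s) → 2 Cr²⁺(aq) + Mg²⁺(aq)
Q = [Cr²⁺]^2·[Mg²⁺] / ([Cr³⁺]^2); log Q = 0.163.
E = E° − (0.0592/n) log Q = +2.00 − (0.0592/2)(0.163) = +1.995 V.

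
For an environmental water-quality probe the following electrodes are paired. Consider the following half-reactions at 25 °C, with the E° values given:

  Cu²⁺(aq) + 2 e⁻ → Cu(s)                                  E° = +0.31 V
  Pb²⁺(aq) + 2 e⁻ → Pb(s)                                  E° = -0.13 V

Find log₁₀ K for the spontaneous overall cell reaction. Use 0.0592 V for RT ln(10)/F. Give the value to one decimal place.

Cathode: Cu²⁺/Cu; anode: Pb²⁺/Pb. E°cell = +0.44 V, n = 2.
log K = nE°cell / 0.0592 = (2)(+0.44) / 0.0592 = 14.9.

14.9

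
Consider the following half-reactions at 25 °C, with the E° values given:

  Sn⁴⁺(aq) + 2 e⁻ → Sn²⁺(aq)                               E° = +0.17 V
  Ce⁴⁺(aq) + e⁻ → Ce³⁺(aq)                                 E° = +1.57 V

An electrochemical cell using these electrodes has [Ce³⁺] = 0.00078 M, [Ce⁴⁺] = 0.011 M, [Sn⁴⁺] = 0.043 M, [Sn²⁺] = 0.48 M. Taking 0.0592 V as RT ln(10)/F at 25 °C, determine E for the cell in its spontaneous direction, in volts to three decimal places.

Ce⁴⁺/Ce³⁺ is the cathode (higher E°), Sn⁴⁺/Sn²⁺ the anode: E°cell = +1.57 − (+0.17) = +1.40 V, n = 2.
Overall: 2 Ce⁴⁺(aq) + Sn²⁺(aq) → 2 Ce³⁺(aq) + Sn⁴⁺(aq)
Q = [Ce³⁺]^2·[Sn⁴⁺] / ([Ce⁴⁺]^2·[Sn²⁺]); log Q = -3.346.
E = E° − (0.0592/n) log Q = +1.40 − (0.0592/2)(-3.346) = +1.499 V.

+1.499 V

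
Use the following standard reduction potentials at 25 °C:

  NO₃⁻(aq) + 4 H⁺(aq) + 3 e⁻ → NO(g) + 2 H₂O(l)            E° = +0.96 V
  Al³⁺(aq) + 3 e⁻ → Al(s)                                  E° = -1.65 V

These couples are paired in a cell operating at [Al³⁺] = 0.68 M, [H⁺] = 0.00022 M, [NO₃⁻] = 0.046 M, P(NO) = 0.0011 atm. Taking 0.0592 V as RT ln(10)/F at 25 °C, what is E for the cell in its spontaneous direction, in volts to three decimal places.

+2.357 V

NO₃⁻/NO is the cathode (higher E°), Al³⁺/Al the anode: E°cell = +0.96 − (-1.65) = +2.61 V, n = 3.
Overall: NO₃⁻(aq) + 4 H⁺(aq) + Al(s) → NO(g) + 2 H₂O(l) + Al³⁺(aq)
Q = P(NO)·[Al³⁺] / ([NO₃⁻]·[H⁺]^4); log Q = 12.841.
E = E° − (0.0592/n) log Q = +2.61 − (0.0592/3)(12.841) = +2.357 V.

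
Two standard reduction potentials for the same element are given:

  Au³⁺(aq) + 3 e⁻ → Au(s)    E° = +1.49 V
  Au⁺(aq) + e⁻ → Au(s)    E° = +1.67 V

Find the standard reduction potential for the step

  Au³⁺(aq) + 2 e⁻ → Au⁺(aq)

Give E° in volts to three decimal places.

Sequential free energies add, so n₃E°₃ = n₁E°₁ + n₂E°₂.
With n₃ = 3, and the known step contributing 1×(+1.67) V, the unknown satisfies 2·E° = 3×(+1.49) − 1×(+1.67) = +2.800.
E° = +2.800 / 2 = +1.400 V.

+1.400 V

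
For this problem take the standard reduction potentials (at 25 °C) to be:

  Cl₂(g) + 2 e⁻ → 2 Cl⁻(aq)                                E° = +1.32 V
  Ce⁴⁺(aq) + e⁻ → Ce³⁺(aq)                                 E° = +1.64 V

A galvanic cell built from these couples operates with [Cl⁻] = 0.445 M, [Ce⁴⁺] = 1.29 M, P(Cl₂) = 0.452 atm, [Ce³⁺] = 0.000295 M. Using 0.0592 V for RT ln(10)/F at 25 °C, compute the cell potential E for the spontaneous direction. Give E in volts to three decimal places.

+0.525 V

Ce⁴⁺/Ce³⁺ is the cathode (higher E°), Cl₂/Cl⁻ the anode: E°cell = +1.64 − (+1.32) = +0.32 V, n = 2.
Overall: 2 Ce⁴⁺(aq) + 2 Cl⁻(aq) → 2 Ce³⁺(aq) + Cl₂(g)
Q = [Ce³⁺]^2·P(Cl₂) / ([Ce⁴⁺]^2·[Cl⁻]^2); log Q = -6.923.
E = E° − (0.0592/n) log Q = +0.32 − (0.0592/2)(-6.923) = +0.525 V.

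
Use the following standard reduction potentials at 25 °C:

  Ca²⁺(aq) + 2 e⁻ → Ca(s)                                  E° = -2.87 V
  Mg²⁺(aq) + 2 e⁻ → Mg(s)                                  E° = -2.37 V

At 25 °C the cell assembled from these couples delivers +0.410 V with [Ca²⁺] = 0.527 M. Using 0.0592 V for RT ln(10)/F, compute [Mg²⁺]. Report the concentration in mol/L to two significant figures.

0.00048 M

Mg²⁺/Mg is the cathode, Ca²⁺/Ca the anode: E°cell = +0.50 V, n = 2.
Overall reaction: Mg²⁺(aq) + Ca(s) → Mg(s) + Ca²⁺(aq); Q = [Ca²⁺]^1/[Mg²⁺]^1.
From E = E° − (0.0592/n) log Q: log Q = (E° − E)·n/0.0592 = (+0.50 − (+0.410))·2/0.0592 = 3.0405.
So 1·log[Mg²⁺] = 1·log(0.527) − log Q = -0.2782 − (3.0405) = -3.3187; [Mg²⁺] = 10^(-3.3187) ≈ 0.00048 M.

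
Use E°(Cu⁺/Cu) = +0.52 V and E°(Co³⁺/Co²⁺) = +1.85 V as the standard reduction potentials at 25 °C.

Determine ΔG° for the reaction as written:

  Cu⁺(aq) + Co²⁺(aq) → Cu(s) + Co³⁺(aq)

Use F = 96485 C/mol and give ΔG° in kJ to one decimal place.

As written, Cu⁺/Cu is reduced (cathode) and Co³⁺/Co²⁺ is oxidised (anode), so E°cell = (+0.52) − (+1.85) = -1.33 V.
Balancing electrons gives n = 1.
ΔG° = −nFE° = −(1)(96485)(-1.33) = 128,325 J = +128.3 kJ.

+128.3 kJ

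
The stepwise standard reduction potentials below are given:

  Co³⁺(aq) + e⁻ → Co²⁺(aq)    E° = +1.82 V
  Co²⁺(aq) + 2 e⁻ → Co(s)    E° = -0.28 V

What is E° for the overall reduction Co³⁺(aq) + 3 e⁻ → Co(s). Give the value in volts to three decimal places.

+0.420 V

Adding the free-energy changes (−nFE°) of the two steps gives −n₃FE°₃ = −n₁FE°₁ − n₂FE°₂.
E°₃ = (1×+1.82 + 2×-0.28) / 3 = (+1.260) / 3 = +0.420 V.
Simply averaging or adding the two E° values would be wrong; the electron-weighted sum is required.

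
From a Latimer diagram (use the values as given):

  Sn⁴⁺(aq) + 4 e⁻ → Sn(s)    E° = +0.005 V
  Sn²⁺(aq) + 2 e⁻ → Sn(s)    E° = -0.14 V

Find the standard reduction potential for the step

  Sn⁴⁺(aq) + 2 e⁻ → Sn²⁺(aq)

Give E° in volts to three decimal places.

+0.150 V

Sequential free energies add, so n₃E°₃ = n₁E°₁ + n₂E°₂.
With n₃ = 4, and the known step contributing 2×(-0.14) V, the unknown satisfies 2·E° = 4×(+0.005) − 2×(-0.14) = +0.300.
E° = +0.300 / 2 = +0.150 V.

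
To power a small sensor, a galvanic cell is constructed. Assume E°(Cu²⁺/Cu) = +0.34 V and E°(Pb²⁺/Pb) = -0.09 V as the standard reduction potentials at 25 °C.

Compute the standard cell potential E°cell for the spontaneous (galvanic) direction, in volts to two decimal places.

+0.43 V

The Cu²⁺/Cu couple has the higher reduction potential, so it is the cathode; Pb²⁺/Pb is oxidised at the anode.
E°cell = E°(cathode) − E°(anode) = (+0.34) − (-0.09) = +0.43 V.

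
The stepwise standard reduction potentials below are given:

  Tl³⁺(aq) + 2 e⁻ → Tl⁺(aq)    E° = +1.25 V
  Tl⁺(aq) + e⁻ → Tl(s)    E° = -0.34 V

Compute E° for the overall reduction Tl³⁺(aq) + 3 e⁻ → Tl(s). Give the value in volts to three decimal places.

Since ΔG° = −nFE° is additive over sequential reductions, n₃E°₃ = n₁E°₁ + n₂E°₂.
E°₃ = (2×+1.25 + 1×-0.34) / 3 = (+2.160) / 3 = +0.720 V.
E° values themselves are not directly additive — weighting by electron count is essential.

+0.720 V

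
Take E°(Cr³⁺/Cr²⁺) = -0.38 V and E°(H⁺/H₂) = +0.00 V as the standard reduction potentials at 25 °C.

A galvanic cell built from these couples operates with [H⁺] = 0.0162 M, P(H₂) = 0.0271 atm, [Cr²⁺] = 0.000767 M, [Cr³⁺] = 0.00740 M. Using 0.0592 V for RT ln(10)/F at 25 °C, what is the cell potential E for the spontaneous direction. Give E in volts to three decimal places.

+0.262 V

H⁺/H₂ is the cathode (higher E°), Cr³⁺/Cr²⁺ the anode: E°cell = +0.00 − (-0.38) = +0.38 V, n = 2.
Overall: 2 H⁺(aq) + 2 Cr²⁺(aq) → H₂(g) + 2 Cr³⁺(aq)
Q = P(H₂)·[Cr³⁺]^2 / ([H⁺]^2·[Cr²⁺]^2); log Q = 3.983.
E = E° − (0.0592/n) log Q = +0.38 − (0.0592/2)(3.983) = +0.262 V.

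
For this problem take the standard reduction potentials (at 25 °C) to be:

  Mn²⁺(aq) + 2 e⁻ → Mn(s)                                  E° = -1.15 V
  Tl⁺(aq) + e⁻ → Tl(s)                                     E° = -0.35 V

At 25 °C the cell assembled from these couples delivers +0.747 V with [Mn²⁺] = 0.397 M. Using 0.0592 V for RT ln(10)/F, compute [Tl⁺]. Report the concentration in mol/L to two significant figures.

Tl⁺/Tl is the cathode, Mn²⁺/Mn the anode: E°cell = +0.80 V, n = 2.
Overall reaction: 2 Tl⁺(aq) + Mn(s) → 2 Tl(s) + Mn²⁺(aq); Q = [Mn²⁺]^1/[Tl⁺]^2.
From E = E° − (0.0592/n) log Q: log Q = (E° − E)·n/0.0592 = (+0.80 − (+0.747))·2/0.0592 = 1.7905.
So 2·log[Tl⁺] = 1·log(0.397) − log Q = -0.4012 − (1.7905) = -2.1917; log[Tl⁺] = -2.1917 / 2 = -1.0958; [Tl⁺] = 10^(-1.0958) ≈ 0.080 M.

0.080 M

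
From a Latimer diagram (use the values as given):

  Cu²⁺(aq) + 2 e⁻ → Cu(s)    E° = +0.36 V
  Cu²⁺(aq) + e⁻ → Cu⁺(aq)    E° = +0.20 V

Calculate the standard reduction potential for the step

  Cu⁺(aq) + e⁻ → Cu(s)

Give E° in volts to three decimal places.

Sequential free energies add, so n₃E°₃ = n₁E°₁ + n₂E°₂.
With n₃ = 2, and the known step contributing 1×(+0.20) V, the unknown satisfies 1·E° = 2×(+0.36) − 1×(+0.20) = +0.520.
E° = +0.520 / 1 = +0.520 V.

+0.520 V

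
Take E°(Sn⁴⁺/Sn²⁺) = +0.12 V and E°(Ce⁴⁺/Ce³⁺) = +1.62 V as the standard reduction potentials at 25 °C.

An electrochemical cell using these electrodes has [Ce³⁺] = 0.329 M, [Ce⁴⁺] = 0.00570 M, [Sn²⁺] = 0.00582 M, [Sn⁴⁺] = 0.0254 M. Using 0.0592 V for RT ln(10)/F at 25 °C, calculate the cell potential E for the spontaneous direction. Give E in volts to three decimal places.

+1.377 V

Ce⁴⁺/Ce³⁺ is the cathode (higher E°), Sn⁴⁺/Sn²⁺ the anode: E°cell = +1.62 − (+0.12) = +1.50 V, n = 2.
Overall: 2 Ce⁴⁺(aq) + Sn²⁺(aq) → 2 Ce³⁺(aq) + Sn⁴⁺(aq)
Q = [Ce³⁺]^2·[Sn⁴⁺] / ([Ce⁴⁺]^2·[Sn²⁺]); log Q = 4.163.
E = E° − (0.0592/n) log Q = +1.50 − (0.0592/2)(4.163) = +1.377 V.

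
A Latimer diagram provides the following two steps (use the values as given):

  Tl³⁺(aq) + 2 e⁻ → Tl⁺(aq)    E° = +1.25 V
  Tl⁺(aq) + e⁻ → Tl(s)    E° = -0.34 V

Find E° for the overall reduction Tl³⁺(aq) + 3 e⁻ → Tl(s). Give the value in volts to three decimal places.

+0.720 V

Standard free energies of sequential steps add: ΔG°₃ = ΔG°₁ + ΔG°₂, so n₃E°₃ = n₁E°₁ + n₂E°₂.
E°₃ = (2×+1.25 + 1×-0.34) / 3 = (+2.160) / 3 = +0.720 V.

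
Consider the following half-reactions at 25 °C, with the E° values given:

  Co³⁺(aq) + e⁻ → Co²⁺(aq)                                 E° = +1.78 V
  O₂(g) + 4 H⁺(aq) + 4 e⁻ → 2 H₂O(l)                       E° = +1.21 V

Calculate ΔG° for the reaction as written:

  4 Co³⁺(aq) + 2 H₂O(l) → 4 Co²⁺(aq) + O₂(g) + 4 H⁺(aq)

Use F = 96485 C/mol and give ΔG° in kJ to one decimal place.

As written, Co³⁺/Co²⁺ is reduced (cathode) and O₂/H₂O is oxidised (anode), so E°cell = (+1.78) − (+1.21) = +0.57 V.
Balancing electrons gives n = 4.
ΔG° = −nFE° = −(4)(96485)(+0.57) = -219,986 J = -220.0 kJ.

-220.0 kJ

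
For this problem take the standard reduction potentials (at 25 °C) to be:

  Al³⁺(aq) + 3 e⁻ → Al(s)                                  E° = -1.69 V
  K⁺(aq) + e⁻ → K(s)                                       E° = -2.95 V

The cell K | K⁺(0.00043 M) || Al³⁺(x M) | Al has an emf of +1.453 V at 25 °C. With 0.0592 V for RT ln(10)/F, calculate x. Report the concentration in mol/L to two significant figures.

Al³⁺/Al is the cathode, K⁺/K the anode: E°cell = +1.26 V, n = 3.
Overall reaction: Al³⁺(aq) + 3 K(s) → Al(s) + 3 K⁺(aq); Q = [K⁺]^3/[Al³⁺]^1.
From E = E° − (0.0592/n) log Q: log Q = (E° − E)·n/0.0592 = (+1.26 − (+1.453))·3/0.0592 = -9.7804.
So 1·log[Al³⁺] = 3·log(0.00043) − log Q = -10.0996 − (-9.7804) = -0.3192; [Al³⁺] = 10^(-0.3192) ≈ 0.48 M.

0.48 M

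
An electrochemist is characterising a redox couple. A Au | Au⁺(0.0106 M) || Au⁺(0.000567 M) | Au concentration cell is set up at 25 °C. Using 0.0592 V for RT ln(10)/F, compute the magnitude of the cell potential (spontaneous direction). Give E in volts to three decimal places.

For a concentration cell E°cell = 0. The 0.0106 M side is the cathode (reduction is favoured where [Au⁺] is higher).
With n = 1, E = −(0.0592/1) log([Au⁺]ₐₙ/[Au⁺]꜀ₐₜ) = −(0.0592/1) log(0.000567/0.0106) = −(0.0592/1)(-1.272) = +0.075 V.

+0.075 V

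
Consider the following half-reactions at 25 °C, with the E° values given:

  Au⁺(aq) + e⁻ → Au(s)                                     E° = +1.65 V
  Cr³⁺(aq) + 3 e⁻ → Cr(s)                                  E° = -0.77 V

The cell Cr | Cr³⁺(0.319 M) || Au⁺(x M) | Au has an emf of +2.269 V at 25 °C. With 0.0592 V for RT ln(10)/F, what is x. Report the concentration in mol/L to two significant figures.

0.0019 M

Au⁺/Au is the cathode, Cr³⁺/Cr the anode: E°cell = +2.42 V, n = 3.
Overall reaction: 3 Au⁺(aq) + Cr(s) → 3 Au(s) + Cr³⁺(aq); Q = [Cr³⁺]^1/[Au⁺]^3.
From E = E° − (0.0592/n) log Q: log Q = (E° − E)·n/0.0592 = (+2.42 − (+2.269))·3/0.0592 = 7.6520.
So 3·log[Au⁺] = 1·log(0.319) − log Q = -0.4962 − (7.6520) = -8.1482; log[Au⁺] = -8.1482 / 3 = -2.7161; [Au⁺] = 10^(-2.7161) ≈ 0.0019 M.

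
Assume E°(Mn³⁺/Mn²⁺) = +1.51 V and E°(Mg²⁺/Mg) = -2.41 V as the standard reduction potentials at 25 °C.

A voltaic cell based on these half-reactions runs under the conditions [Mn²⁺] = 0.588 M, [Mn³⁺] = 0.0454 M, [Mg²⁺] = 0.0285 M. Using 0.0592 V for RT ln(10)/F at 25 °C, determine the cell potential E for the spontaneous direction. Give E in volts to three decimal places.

+3.900 V

Mn³⁺/Mn²⁺ is the cathode (higher E°), Mg²⁺/Mg the anode: E°cell = +1.51 − (-2.41) = +3.92 V, n = 2.
Overall: 2 Mn³⁺(aq) + Mg(s) → 2 Mn²⁺(aq) + Mg²⁺(aq)
Q = [Mn²⁺]^2·[Mg²⁺] / ([Mn³⁺]^2); log Q = 0.679.
E = E° − (0.0592/n) log Q = +3.92 − (0.0592/2)(0.679) = +3.900 V.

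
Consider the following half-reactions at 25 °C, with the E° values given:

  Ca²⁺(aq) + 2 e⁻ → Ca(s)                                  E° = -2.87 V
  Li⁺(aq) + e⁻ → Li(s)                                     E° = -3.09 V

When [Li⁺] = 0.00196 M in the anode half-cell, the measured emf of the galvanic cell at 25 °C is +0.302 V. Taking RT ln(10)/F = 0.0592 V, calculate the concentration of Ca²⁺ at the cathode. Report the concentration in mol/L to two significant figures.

Ca²⁺/Ca is the cathode, Li⁺/Li the anode: E°cell = +0.22 V, n = 2.
Overall reaction: Ca²⁺(aq) + 2 Li(s) → Ca(s) + 2 Li⁺(aq); Q = [Li⁺]^2/[Ca²⁺]^1.
From E = E° − (0.0592/n) log Q: log Q = (E° − E)·n/0.0592 = (+0.22 − (+0.302))·2/0.0592 = -2.7703.
So 1·log[Ca²⁺] = 2·log(0.00196) − log Q = -5.4155 − (-2.7703) = -2.6452; [Ca²⁺] = 10^(-2.6452) ≈ 0.0023 M.

0.0023 M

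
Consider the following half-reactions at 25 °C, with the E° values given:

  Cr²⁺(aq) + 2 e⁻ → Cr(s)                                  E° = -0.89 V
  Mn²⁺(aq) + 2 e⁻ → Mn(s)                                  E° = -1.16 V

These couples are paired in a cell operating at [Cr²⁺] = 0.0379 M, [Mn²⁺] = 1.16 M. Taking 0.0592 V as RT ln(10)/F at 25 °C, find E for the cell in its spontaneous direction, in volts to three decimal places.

+0.226 V

Cr²⁺/Cr is the cathode (higher E°), Mn²⁺/Mn the anode: E°cell = -0.89 − (-1.16) = +0.27 V, n = 2.
Overall: Cr²⁺(aq) + Mn(s) → Cr(s) + Mn²⁺(aq)
Q = [Mn²⁺] / ([Cr²⁺]); log Q = 1.486.
E = E° − (0.0592/n) log Q = +0.27 − (0.0592/2)(1.486) = +0.226 V.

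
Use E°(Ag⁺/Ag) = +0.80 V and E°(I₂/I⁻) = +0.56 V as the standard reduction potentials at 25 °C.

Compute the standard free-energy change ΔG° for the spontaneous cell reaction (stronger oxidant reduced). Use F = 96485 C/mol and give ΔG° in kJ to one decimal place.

-46.3 kJ

Ag⁺/Ag (E° = +0.80 V) is the cathode; I₂/I⁻ (E° = +0.56 V) is the anode, so E°cell = +0.24 V.
Balancing electrons gives n = 2 (lcm of 1 and 2).
ΔG° = −nFE° = −(2)(96485)(+0.24) = -46,313 J = -46.3 kJ.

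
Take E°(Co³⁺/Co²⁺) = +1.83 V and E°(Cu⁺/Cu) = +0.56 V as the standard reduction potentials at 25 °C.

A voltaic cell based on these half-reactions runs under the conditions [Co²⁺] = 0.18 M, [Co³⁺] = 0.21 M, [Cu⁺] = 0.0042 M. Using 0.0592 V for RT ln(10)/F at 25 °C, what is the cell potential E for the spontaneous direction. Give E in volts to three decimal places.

Co³⁺/Co²⁺ is the cathode (higher E°), Cu⁺/Cu the anode: E°cell = +1.83 − (+0.56) = +1.27 V, n = 1.
Overall: Co³⁺(aq) + Cu(s) → Co²⁺(aq) + Cu⁺(aq)
Q = [Co²⁺]·[Cu⁺] / ([Co³⁺]); log Q = -2.444.
E = E° − (0.0592/n) log Q = +1.27 − (0.0592/1)(-2.444) = +1.415 V.

+1.415 V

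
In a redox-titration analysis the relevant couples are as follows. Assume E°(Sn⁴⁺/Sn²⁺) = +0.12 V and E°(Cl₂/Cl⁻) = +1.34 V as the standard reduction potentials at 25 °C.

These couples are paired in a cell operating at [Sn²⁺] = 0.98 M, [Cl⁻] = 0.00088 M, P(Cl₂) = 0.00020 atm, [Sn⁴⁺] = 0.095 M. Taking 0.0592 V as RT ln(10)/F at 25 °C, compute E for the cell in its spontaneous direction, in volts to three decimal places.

+1.321 V

Cl₂/Cl⁻ is the cathode (higher E°), Sn⁴⁺/Sn²⁺ the anode: E°cell = +1.34 − (+0.12) = +1.22 V, n = 2.
Overall: Cl₂(g) + Sn²⁺(aq) → 2 Cl⁻(aq) + Sn⁴⁺(aq)
Q = [Cl⁻]^2·[Sn⁴⁺] / (P(Cl₂)·[Sn²⁺]); log Q = -3.426.
E = E° − (0.0592/n) log Q = +1.22 − (0.0592/2)(-3.426) = +1.321 V.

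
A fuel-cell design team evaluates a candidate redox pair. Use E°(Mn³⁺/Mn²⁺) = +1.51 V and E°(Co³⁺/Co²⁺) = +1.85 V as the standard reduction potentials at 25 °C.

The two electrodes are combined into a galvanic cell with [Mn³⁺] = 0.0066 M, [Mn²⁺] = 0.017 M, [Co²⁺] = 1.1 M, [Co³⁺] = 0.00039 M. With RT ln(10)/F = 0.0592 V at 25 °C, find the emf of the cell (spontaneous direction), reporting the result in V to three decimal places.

+0.160 V

Co³⁺/Co²⁺ is the cathode (higher E°), Mn³⁺/Mn²⁺ the anode: E°cell = +1.85 − (+1.51) = +0.34 V, n = 1.
Overall: Co³⁺(aq) + Mn²⁺(aq) → Co²⁺(aq) + Mn³⁺(aq)
Q = [Co²⁺]·[Mn³⁺] / ([Co³⁺]·[Mn²⁺]); log Q = 3.039.
E = E° − (0.0592/n) log Q = +0.34 − (0.0592/1)(3.039) = +0.160 V.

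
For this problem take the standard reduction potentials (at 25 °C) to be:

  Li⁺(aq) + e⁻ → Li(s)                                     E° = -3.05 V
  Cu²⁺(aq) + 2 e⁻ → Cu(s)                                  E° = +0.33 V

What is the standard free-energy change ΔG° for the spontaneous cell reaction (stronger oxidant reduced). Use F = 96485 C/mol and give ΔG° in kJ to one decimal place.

-652.2 kJ

Cu²⁺/Cu (E° = +0.33 V) is the cathode; Li⁺/Li (E° = -3.05 V) is the anode, so E°cell = +3.38 V.
Balancing electrons gives n = 2 (lcm of 2 and 1).
ΔG° = −nFE° = −(2)(96485)(+3.38) = -652,239 J = -652.2 kJ.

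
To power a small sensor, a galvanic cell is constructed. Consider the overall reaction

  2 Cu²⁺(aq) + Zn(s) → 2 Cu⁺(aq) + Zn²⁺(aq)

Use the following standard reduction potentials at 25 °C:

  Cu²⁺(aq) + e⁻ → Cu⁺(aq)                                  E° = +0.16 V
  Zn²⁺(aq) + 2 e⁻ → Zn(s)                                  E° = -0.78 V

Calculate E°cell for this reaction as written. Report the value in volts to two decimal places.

+0.94 V

The Cu²⁺/Cu⁺ couple has the higher reduction potential, so it is the cathode; Zn²⁺/Zn is oxidised at the anode.
E°cell = E°(cathode) − E°(anode) = (+0.16) − (-0.78) = +0.94 V.
Since E°cell > 0, the reaction is spontaneous under standard conditions.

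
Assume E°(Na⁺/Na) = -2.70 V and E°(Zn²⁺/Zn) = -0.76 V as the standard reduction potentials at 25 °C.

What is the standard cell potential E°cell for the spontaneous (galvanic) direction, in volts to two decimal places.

The Zn²⁺/Zn couple has the higher reduction potential, so it is the cathode; Na⁺/Na is oxidised at the anode.
E°cell = E°(cathode) − E°(anode) = (-0.76) − (-2.70) = +1.94 V.
Since E°cell > 0, the reaction is spontaneous under standard conditions.

+1.94 V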